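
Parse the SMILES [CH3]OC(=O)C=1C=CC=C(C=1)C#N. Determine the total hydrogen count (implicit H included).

Walk through each heavy atom and fill implicit hydrogens from standard valence (C 4, N 3, O 2, S 2, halogen 1):
  atom 1: C with explicit H count 3
  atom 2: O, bond orders sum to 2 (valence 2) → 0 H
  atom 3: C, bond orders sum to 4 (valence 4) → 0 H
  atom 4: O, bond orders sum to 2 (valence 2) → 0 H
  atom 5: C, bond orders sum to 4 (valence 4) → 0 H
  atom 6: C, bond orders sum to 3 (valence 4) → 1 H
  atom 7: C, bond orders sum to 3 (valence 4) → 1 H
  atom 8: C, bond orders sum to 3 (valence 4) → 1 H
  atom 9: C, bond orders sum to 4 (valence 4) → 0 H
  atom 10: C, bond orders sum to 3 (valence 4) → 1 H
  atom 11: C, bond orders sum to 4 (valence 4) → 0 H
  atom 12: N, bond orders sum to 3 (valence 3) → 0 H
Total hydrogens: 7.

7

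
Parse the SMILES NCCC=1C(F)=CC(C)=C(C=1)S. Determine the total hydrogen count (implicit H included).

Walk through each heavy atom and fill implicit hydrogens from standard valence (C 4, N 3, O 2, S 2, halogen 1):
  atom 1: N, bond orders sum to 1 (valence 3) → 2 H
  atom 2: C, bond orders sum to 2 (valence 4) → 2 H
  atom 3: C, bond orders sum to 2 (valence 4) → 2 H
  atom 4: C, bond orders sum to 4 (valence 4) → 0 H
  atom 5: C, bond orders sum to 4 (valence 4) → 0 H
  atom 6: F (halogen, monovalent) → 0 H
  atom 7: C, bond orders sum to 3 (valence 4) → 1 H
  atom 8: C, bond orders sum to 4 (valence 4) → 0 H
  atom 9: C, bond orders sum to 1 (valence 4) → 3 H
  atom 10: C, bond orders sum to 4 (valence 4) → 0 H
  atom 11: C, bond orders sum to 3 (valence 4) → 1 H
  atom 12: S, bond orders sum to 1 (valence 2) → 1 H
Total hydrogens: 12.

12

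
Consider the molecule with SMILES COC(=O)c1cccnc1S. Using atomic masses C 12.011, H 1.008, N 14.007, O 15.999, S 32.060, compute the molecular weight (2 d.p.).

169.20 g/mol

First, the molecular formula is C7H7NO2S (counting implicit H from valence).
  C: 7 × 12.011 = 84.077
  H: 7 × 1.008 = 7.056
  N: 1 × 14.007 = 14.007
  O: 2 × 15.999 = 31.998
  S: 1 × 32.060 = 32.060
Sum: 7×12.011 + 7×1.008 + 1×14.007 + 2×15.999 + 1×32.060 = 169.198 → 169.20 g/mol.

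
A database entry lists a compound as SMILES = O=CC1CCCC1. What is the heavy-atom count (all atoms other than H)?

Every atom symbol written in the SMILES (organic subset) is one heavy atom; implicit H are not written.
Heavy atoms by element → C:6, O:1.
Total: 7.

7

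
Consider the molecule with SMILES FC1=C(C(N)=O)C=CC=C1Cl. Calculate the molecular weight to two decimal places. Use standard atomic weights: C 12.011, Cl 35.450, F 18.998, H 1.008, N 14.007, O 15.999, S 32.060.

173.57 g/mol

First, the molecular formula is C7H5ClFNO (counting implicit H from valence).
  C: 7 × 12.011 = 84.077
  Cl: 1 × 35.450 = 35.450
  F: 1 × 18.998 = 18.998
  H: 5 × 1.008 = 5.040
  N: 1 × 14.007 = 14.007
  O: 1 × 15.999 = 15.999
Sum: 7×12.011 + 1×35.450 + 1×18.998 + 5×1.008 + 1×14.007 + 1×15.999 = 173.571 → 173.57 g/mol.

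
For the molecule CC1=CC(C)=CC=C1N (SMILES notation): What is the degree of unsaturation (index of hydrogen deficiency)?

Degree of unsaturation = (number of rings) + (number of π bonds).
Ring closures in the SMILES: 1.
π bonds: 3 double bonds (each 1 DoU) → 3 DoU from unsaturation.
Total DoU = 1 + 3 = 4.

4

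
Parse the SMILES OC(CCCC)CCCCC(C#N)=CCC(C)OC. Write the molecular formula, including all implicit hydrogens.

C16H29NO2

Walk through each heavy atom and fill implicit hydrogens from standard valence (C 4, N 3, O 2, S 2, halogen 1):
  atom 1: O, bond orders sum to 1 (valence 2) → 1 H
  atom 2: C, bond orders sum to 3 (valence 4) → 1 H
  atom 3: C, bond orders sum to 2 (valence 4) → 2 H
  atom 4: C, bond orders sum to 2 (valence 4) → 2 H
  atom 5: C, bond orders sum to 2 (valence 4) → 2 H
  atom 6: C, bond orders sum to 1 (valence 4) → 3 H
  atom 7: C, bond orders sum to 2 (valence 4) → 2 H
  atom 8: C, bond orders sum to 2 (valence 4) → 2 H
  atom 9: C, bond orders sum to 2 (valence 4) → 2 H
  atom 10: C, bond orders sum to 2 (valence 4) → 2 H
  atom 11: C, bond orders sum to 4 (valence 4) → 0 H
  atom 12: C, bond orders sum to 4 (valence 4) → 0 H
  atom 13: N, bond orders sum to 3 (valence 3) → 0 H
  atom 14: C, bond orders sum to 3 (valence 4) → 1 H
  atom 15: C, bond orders sum to 2 (valence 4) → 2 H
  atom 16: C, bond orders sum to 3 (valence 4) → 1 H
  atom 17: C, bond orders sum to 1 (valence 4) → 3 H
  atom 18: O, bond orders sum to 2 (valence 2) → 0 H
  atom 19: C, bond orders sum to 1 (valence 4) → 3 H
Totals → C:16, H:29, N:1, O:2.
In Hill order: C16H29NO2.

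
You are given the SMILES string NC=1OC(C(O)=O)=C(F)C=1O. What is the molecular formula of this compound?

Walk through each heavy atom and fill implicit hydrogens from standard valence (C 4, N 3, O 2, S 2, halogen 1):
  atom 1: N, bond orders sum to 1 (valence 3) → 2 H
  atom 2: C, bond orders sum to 4 (valence 4) → 0 H
  atom 3: O, bond orders sum to 2 (valence 2) → 0 H
  atom 4: C, bond orders sum to 4 (valence 4) → 0 H
  atom 5: C, bond orders sum to 4 (valence 4) → 0 H
  atom 6: O, bond orders sum to 1 (valence 2) → 1 H
  atom 7: O, bond orders sum to 2 (valence 2) → 0 H
  atom 8: C, bond orders sum to 4 (valence 4) → 0 H
  atom 9: F (halogen, monovalent) → 0 H
  atom 10: C, bond orders sum to 4 (valence 4) → 0 H
  atom 11: O, bond orders sum to 1 (valence 2) → 1 H
Totals → C:5, H:4, F:1, N:1, O:4.
In Hill order: C5H4FNO4.

C5H4FNO4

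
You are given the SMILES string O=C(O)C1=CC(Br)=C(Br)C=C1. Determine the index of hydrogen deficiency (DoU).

Degree of unsaturation = (number of rings) + (number of π bonds).
Ring closures in the SMILES: 1.
π bonds: 4 double bonds (each 1 DoU) → 4 DoU from unsaturation.
Total DoU = 1 + 4 = 5.

5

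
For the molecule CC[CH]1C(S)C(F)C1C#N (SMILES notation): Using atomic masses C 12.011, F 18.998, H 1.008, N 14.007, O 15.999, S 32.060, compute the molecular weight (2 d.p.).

First, the molecular formula is C7H10FNS (counting implicit H from valence).
  C: 7 × 12.011 = 84.077
  F: 1 × 18.998 = 18.998
  H: 10 × 1.008 = 10.080
  N: 1 × 14.007 = 14.007
  S: 1 × 32.060 = 32.060
Sum: 7×12.011 + 1×18.998 + 10×1.008 + 1×14.007 + 1×32.060 = 159.222 → 159.22 g/mol.

159.22 g/mol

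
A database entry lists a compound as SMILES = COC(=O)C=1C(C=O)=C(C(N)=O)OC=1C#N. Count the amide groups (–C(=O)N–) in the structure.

The amide motif appears at heavy-atom position 10 in the SMILES.
Other groups present: 1 aldehyde, 1 ester, 1 nitrile.
Amide count: 1.

1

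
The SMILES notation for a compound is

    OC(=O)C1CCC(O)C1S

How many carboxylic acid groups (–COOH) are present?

The carboxylic acid motif appears at heavy-atom position 2 in the SMILES.
Other groups present: 1 hydroxyl, 1 thiol.
Carboxylic acid count: 1.

1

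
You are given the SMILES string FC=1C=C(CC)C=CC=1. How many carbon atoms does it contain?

8

Count every carbon token in the SMILES (each C, including those in ring-closure positions and inside branches).
Carbon count: 8.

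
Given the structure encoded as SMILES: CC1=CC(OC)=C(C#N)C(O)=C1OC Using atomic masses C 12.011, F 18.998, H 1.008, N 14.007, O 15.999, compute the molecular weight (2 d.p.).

First, the molecular formula is C10H11NO3 (counting implicit H from valence).
  C: 10 × 12.011 = 120.110
  H: 11 × 1.008 = 11.088
  N: 1 × 14.007 = 14.007
  O: 3 × 15.999 = 47.997
Sum: 10×12.011 + 11×1.008 + 1×14.007 + 3×15.999 = 193.202 → 193.20 g/mol.

193.20 g/mol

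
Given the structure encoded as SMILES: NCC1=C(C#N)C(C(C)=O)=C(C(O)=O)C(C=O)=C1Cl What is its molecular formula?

C12H9ClN2O4

Walk through each heavy atom and fill implicit hydrogens from standard valence (C 4, N 3, O 2, S 2, halogen 1):
  atom 1: N, bond orders sum to 1 (valence 3) → 2 H
  atom 2: C, bond orders sum to 2 (valence 4) → 2 H
  atom 3: C, bond orders sum to 4 (valence 4) → 0 H
  atom 4: C, bond orders sum to 4 (valence 4) → 0 H
  atom 5: C, bond orders sum to 4 (valence 4) → 0 H
  atom 6: N, bond orders sum to 3 (valence 3) → 0 H
  atom 7: C, bond orders sum to 4 (valence 4) → 0 H
  atom 8: C, bond orders sum to 4 (valence 4) → 0 H
  atom 9: C, bond orders sum to 1 (valence 4) → 3 H
  atom 10: O, bond orders sum to 2 (valence 2) → 0 H
  atom 11: C, bond orders sum to 4 (valence 4) → 0 H
  atom 12: C, bond orders sum to 4 (valence 4) → 0 H
  atom 13: O, bond orders sum to 1 (valence 2) → 1 H
  atom 14: O, bond orders sum to 2 (valence 2) → 0 H
  atom 15: C, bond orders sum to 4 (valence 4) → 0 H
  atom 16: C, bond orders sum to 3 (valence 4) → 1 H
  atom 17: O, bond orders sum to 2 (valence 2) → 0 H
  atom 18: C, bond orders sum to 4 (valence 4) → 0 H
  atom 19: Cl (halogen, monovalent) → 0 H
Totals → C:12, H:9, Cl:1, N:2, O:4.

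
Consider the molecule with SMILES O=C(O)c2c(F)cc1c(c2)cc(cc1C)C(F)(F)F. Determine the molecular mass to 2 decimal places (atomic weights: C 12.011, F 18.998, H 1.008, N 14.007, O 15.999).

272.20 g/mol

First, the molecular formula is C13H8F4O2 (counting implicit H from valence).
  C: 13 × 12.011 = 156.143
  F: 4 × 18.998 = 75.992
  H: 8 × 1.008 = 8.064
  O: 2 × 15.999 = 31.998
Sum: 13×12.011 + 4×18.998 + 8×1.008 + 2×15.999 = 272.197 → 272.20 g/mol.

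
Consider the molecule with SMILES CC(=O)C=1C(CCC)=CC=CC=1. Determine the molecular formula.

Walk through each heavy atom and fill implicit hydrogens from standard valence (C 4, N 3, O 2, S 2, halogen 1):
  atom 1: C, bond orders sum to 1 (valence 4) → 3 H
  atom 2: C, bond orders sum to 4 (valence 4) → 0 H
  atom 3: O, bond orders sum to 2 (valence 2) → 0 H
  atom 4: C, bond orders sum to 4 (valence 4) → 0 H
  atom 5: C, bond orders sum to 4 (valence 4) → 0 H
  atom 6: C, bond orders sum to 2 (valence 4) → 2 H
  atom 7: C, bond orders sum to 2 (valence 4) → 2 H
  atom 8: C, bond orders sum to 1 (valence 4) → 3 H
  atom 9: C, bond orders sum to 3 (valence 4) → 1 H
  atom 10: C, bond orders sum to 3 (valence 4) → 1 H
  atom 11: C, bond orders sum to 3 (valence 4) → 1 H
  atom 12: C, bond orders sum to 3 (valence 4) → 1 H
Totals → C:11, H:14, O:1.

C11H14O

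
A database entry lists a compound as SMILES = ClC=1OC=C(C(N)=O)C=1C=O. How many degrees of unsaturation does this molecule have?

5

Degree of unsaturation = (number of rings) + (number of π bonds).
Ring closures in the SMILES: 1.
π bonds: 4 double bonds (each 1 DoU) → 4 DoU from unsaturation.
Total DoU = 1 + 4 = 5.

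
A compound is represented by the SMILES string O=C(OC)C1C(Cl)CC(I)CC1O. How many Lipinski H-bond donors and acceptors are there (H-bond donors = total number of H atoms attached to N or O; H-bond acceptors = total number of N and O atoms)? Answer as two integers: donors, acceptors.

1, 3

Donors: find every N or O and count the H atoms it carries.
  atom 1 (O): bond orders sum to 2 → 0 H
  atom 3 (O): bond orders sum to 2 → 0 H
  atom 13 (O): bond orders sum to 1 → 1 H
Lipinski HBD = 1.
Acceptors: N atoms = 0, O atoms = 3 → HBA = 3.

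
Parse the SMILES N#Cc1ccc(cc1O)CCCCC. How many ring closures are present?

In SMILES, each pair of matching ring-closure digits denotes one ring-closing bond; the number of such bonds equals the number of independent rings.
Ring-closure bonds here: 1.

1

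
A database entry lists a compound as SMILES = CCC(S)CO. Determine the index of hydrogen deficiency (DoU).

Degree of unsaturation = (number of rings) + (number of π bonds).
Ring closures in the SMILES: 0.
π bonds: none → 0 DoU from unsaturation.
Total DoU = 0 + 0 = 0.

0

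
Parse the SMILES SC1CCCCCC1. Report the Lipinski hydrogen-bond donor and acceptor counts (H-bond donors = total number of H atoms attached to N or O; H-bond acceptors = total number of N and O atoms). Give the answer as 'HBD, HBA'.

Donors: find every N or O and count the H atoms it carries.
  (no N or O atoms present)
Lipinski HBD = 0.
Acceptors: N atoms = 0, O atoms = 0 → HBA = 0.

0, 0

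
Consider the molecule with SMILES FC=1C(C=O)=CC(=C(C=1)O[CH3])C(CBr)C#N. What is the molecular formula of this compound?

Walk through each heavy atom and fill implicit hydrogens from standard valence (C 4, N 3, O 2, S 2, halogen 1):
  atom 1: F (halogen, monovalent) → 0 H
  atom 2: C, bond orders sum to 4 (valence 4) → 0 H
  atom 3: C, bond orders sum to 4 (valence 4) → 0 H
  atom 4: C, bond orders sum to 3 (valence 4) → 1 H
  atom 5: O, bond orders sum to 2 (valence 2) → 0 H
  atom 6: C, bond orders sum to 3 (valence 4) → 1 H
  atom 7: C, bond orders sum to 4 (valence 4) → 0 H
  atom 8: C, bond orders sum to 4 (valence 4) → 0 H
  atom 9: C, bond orders sum to 3 (valence 4) → 1 H
  atom 10: O, bond orders sum to 2 (valence 2) → 0 H
  atom 11: C with explicit H count 3
  atom 12: C, bond orders sum to 3 (valence 4) → 1 H
  atom 13: C, bond orders sum to 2 (valence 4) → 2 H
  atom 14: Br (halogen, monovalent) → 0 H
  atom 15: C, bond orders sum to 4 (valence 4) → 0 H
  atom 16: N, bond orders sum to 3 (valence 3) → 0 H
Totals → C:11, H:9, Br:1, F:1, N:1, O:2.

C11H9BrFNO2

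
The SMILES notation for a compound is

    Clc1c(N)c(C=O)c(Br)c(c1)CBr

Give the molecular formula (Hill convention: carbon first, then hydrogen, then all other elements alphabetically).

C8H6Br2ClNO

Walk through each heavy atom and fill implicit hydrogens from standard valence (C 4, N 3, O 2, S 2, halogen 1); for lowercase aromatic atoms, an aromatic c carries 1 H when it has two neighbours and 0 H with three, and aromatic n carries 0 H:
  atom 1: Cl (halogen, monovalent) → 0 H
  atom 2: aromatic c, 3 neighbours → 0 H
  atom 3: aromatic c, 3 neighbours → 0 H
  atom 4: N, bond orders sum to 1 (valence 3) → 2 H
  atom 5: aromatic c, 3 neighbours → 0 H
  atom 6: C, bond orders sum to 3 (valence 4) → 1 H
  atom 7: O, bond orders sum to 2 (valence 2) → 0 H
  atom 8: aromatic c, 3 neighbours → 0 H
  atom 9: Br (halogen, monovalent) → 0 H
  atom 10: aromatic c, 3 neighbours → 0 H
  atom 11: aromatic c, 2 neighbours → 1 H
  atom 12: C, bond orders sum to 2 (valence 4) → 2 H
  atom 13: Br (halogen, monovalent) → 0 H
Totals → C:8, H:6, Br:2, Cl:1, N:1, O:1.
In Hill order: C8H6Br2ClNO.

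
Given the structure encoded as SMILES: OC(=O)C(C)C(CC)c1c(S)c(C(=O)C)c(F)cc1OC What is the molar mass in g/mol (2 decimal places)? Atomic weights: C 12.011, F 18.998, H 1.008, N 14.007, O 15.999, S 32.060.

First, the molecular formula is C15H19FO4S (counting implicit H from valence).
  C: 15 × 12.011 = 180.165
  F: 1 × 18.998 = 18.998
  H: 19 × 1.008 = 19.152
  O: 4 × 15.999 = 63.996
  S: 1 × 32.060 = 32.060
Sum: 15×12.011 + 1×18.998 + 19×1.008 + 4×15.999 + 1×32.060 = 314.371 → 314.37 g/mol.

314.37 g/mol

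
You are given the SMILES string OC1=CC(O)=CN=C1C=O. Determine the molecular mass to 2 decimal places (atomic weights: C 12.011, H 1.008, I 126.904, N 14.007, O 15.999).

First, the molecular formula is C6H5NO3 (counting implicit H from valence).
  C: 6 × 12.011 = 72.066
  H: 5 × 1.008 = 5.040
  N: 1 × 14.007 = 14.007
  O: 3 × 15.999 = 47.997
Sum: 6×12.011 + 5×1.008 + 1×14.007 + 3×15.999 = 139.110 → 139.11 g/mol.

139.11 g/mol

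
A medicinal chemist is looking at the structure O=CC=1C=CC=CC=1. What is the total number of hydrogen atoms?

Walk through each heavy atom and fill implicit hydrogens from standard valence (C 4, N 3, O 2, S 2, halogen 1):
  atom 1: O, bond orders sum to 2 (valence 2) → 0 H
  atom 2: C, bond orders sum to 3 (valence 4) → 1 H
  atom 3: C, bond orders sum to 4 (valence 4) → 0 H
  atom 4: C, bond orders sum to 3 (valence 4) → 1 H
  atom 5: C, bond orders sum to 3 (valence 4) → 1 H
  atom 6: C, bond orders sum to 3 (valence 4) → 1 H
  atom 7: C, bond orders sum to 3 (valence 4) → 1 H
  atom 8: C, bond orders sum to 3 (valence 4) → 1 H
Total hydrogens: 6.

6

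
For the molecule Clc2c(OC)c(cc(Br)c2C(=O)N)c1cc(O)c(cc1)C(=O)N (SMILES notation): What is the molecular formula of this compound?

C15H12BrClN2O4

Walk through each heavy atom and fill implicit hydrogens from standard valence (C 4, N 3, O 2, S 2, halogen 1); for lowercase aromatic atoms, an aromatic c carries 1 H when it has two neighbours and 0 H with three, and aromatic n carries 0 H:
  atom 1: Cl (halogen, monovalent) → 0 H
  atom 2: aromatic c, 3 neighbours → 0 H
  atom 3: aromatic c, 3 neighbours → 0 H
  atom 4: O, bond orders sum to 2 (valence 2) → 0 H
  atom 5: C, bond orders sum to 1 (valence 4) → 3 H
  atom 6: aromatic c, 3 neighbours → 0 H
  atom 7: aromatic c, 2 neighbours → 1 H
  atom 8: aromatic c, 3 neighbours → 0 H
  atom 9: Br (halogen, monovalent) → 0 H
  atom 10: aromatic c, 3 neighbours → 0 H
  atom 11: C, bond orders sum to 4 (valence 4) → 0 H
  atom 12: O, bond orders sum to 2 (valence 2) → 0 H
  atom 13: N, bond orders sum to 1 (valence 3) → 2 H
  atom 14: aromatic c, 3 neighbours → 0 H
  atom 15: aromatic c, 2 neighbours → 1 H
  atom 16: aromatic c, 3 neighbours → 0 H
  atom 17: O, bond orders sum to 1 (valence 2) → 1 H
  atom 18: aromatic c, 3 neighbours → 0 H
  atom 19: aromatic c, 2 neighbours → 1 H
  atom 20: aromatic c, 2 neighbours → 1 H
  atom 21: C, bond orders sum to 4 (valence 4) → 0 H
  atom 22: O, bond orders sum to 2 (valence 2) → 0 H
  atom 23: N, bond orders sum to 1 (valence 3) → 2 H
Totals → C:15, H:12, Br:1, Cl:1, N:2, O:4.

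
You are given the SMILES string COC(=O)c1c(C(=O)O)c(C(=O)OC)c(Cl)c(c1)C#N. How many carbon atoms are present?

12

Count every carbon token in the SMILES (each C, including those in ring-closure positions and inside branches).
Carbon count: 12.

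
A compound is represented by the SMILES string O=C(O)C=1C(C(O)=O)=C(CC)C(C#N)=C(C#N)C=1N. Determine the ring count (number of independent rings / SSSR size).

In SMILES, each pair of matching ring-closure digits denotes one ring-closing bond; the number of such bonds equals the number of independent rings.
Ring-closure bonds here: 1.

1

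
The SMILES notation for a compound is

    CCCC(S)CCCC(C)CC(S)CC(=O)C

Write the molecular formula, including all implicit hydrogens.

Walk through each heavy atom and fill implicit hydrogens from standard valence (C 4, N 3, O 2, S 2, halogen 1):
  atom 1: C, bond orders sum to 1 (valence 4) → 3 H
  atom 2: C, bond orders sum to 2 (valence 4) → 2 H
  atom 3: C, bond orders sum to 2 (valence 4) → 2 H
  atom 4: C, bond orders sum to 3 (valence 4) → 1 H
  atom 5: S, bond orders sum to 1 (valence 2) → 1 H
  atom 6: C, bond orders sum to 2 (valence 4) → 2 H
  atom 7: C, bond orders sum to 2 (valence 4) → 2 H
  atom 8: C, bond orders sum to 2 (valence 4) → 2 H
  atom 9: C, bond orders sum to 3 (valence 4) → 1 H
  atom 10: C, bond orders sum to 1 (valence 4) → 3 H
  atom 11: C, bond orders sum to 2 (valence 4) → 2 H
  atom 12: C, bond orders sum to 3 (valence 4) → 1 H
  atom 13: S, bond orders sum to 1 (valence 2) → 1 H
  atom 14: C, bond orders sum to 2 (valence 4) → 2 H
  atom 15: C, bond orders sum to 4 (valence 4) → 0 H
  atom 16: O, bond orders sum to 2 (valence 2) → 0 H
  atom 17: C, bond orders sum to 1 (valence 4) → 3 H
Totals → C:14, H:28, O:1, S:2.
In Hill order: C14H28OS2.

C14H28OS2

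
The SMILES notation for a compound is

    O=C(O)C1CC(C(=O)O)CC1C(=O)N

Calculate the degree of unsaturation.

Molecular formula: C8H11NO5.
DoU = (2C + 2 + N − H − X) / 2, where X is the halogen count and O/S are ignored.
    = (2·8 + 2 + 1 − 11 − 0) / 2 = 8 / 2 = 4.

4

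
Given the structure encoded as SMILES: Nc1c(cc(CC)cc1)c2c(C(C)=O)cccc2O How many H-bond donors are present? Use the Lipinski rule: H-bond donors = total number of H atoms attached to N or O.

Donors: find every N or O and count the H atoms it carries.
  atom 1 (N): bond orders sum to 1 → 2 H
  atom 14 (O): bond orders sum to 2 → 0 H
  atom 19 (O): bond orders sum to 1 → 1 H
Lipinski HBD = 3.

3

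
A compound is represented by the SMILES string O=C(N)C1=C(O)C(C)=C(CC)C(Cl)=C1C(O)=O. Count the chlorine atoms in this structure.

1

Scan the SMILES for Cl atoms (remember two-letter symbols like Cl and Br are single atoms).
Chlorine count: 1.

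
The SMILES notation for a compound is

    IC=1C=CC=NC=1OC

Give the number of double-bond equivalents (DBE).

Degree of unsaturation = (number of rings) + (number of π bonds).
Ring closures in the SMILES: 1.
π bonds: 3 double bonds (each 1 DoU) → 3 DoU from unsaturation.
Total DoU = 1 + 3 = 4.

4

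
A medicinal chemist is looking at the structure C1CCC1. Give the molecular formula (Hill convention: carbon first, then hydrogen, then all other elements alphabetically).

C4H8

Walk through each heavy atom and fill implicit hydrogens from standard valence (C 4, N 3, O 2, S 2, halogen 1):
  atom 1: C, bond orders sum to 2 (valence 4) → 2 H
  atom 2: C, bond orders sum to 2 (valence 4) → 2 H
  atom 3: C, bond orders sum to 2 (valence 4) → 2 H
  atom 4: C, bond orders sum to 2 (valence 4) → 2 H
Totals → C:4, H:8.
In Hill order: C4H8.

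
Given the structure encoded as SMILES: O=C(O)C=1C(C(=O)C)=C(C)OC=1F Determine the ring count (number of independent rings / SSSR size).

1

In SMILES, each pair of matching ring-closure digits denotes one ring-closing bond; the number of such bonds equals the number of independent rings.
Ring-closure bonds here: 1.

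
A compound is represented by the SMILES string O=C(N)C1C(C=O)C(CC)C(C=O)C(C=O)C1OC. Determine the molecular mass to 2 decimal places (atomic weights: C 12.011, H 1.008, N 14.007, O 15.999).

269.30 g/mol

First, the molecular formula is C13H19NO5 (counting implicit H from valence).
  C: 13 × 12.011 = 156.143
  H: 19 × 1.008 = 19.152
  N: 1 × 14.007 = 14.007
  O: 5 × 15.999 = 79.995
Sum: 13×12.011 + 19×1.008 + 1×14.007 + 5×15.999 = 269.297 → 269.30 g/mol.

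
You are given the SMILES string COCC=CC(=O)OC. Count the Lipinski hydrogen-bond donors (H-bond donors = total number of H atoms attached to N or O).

Donors: find every N or O and count the H atoms it carries.
  atom 2 (O): bond orders sum to 2 → 0 H
  atom 7 (O): bond orders sum to 2 → 0 H
  atom 8 (O): bond orders sum to 2 → 0 H
Lipinski HBD = 0.

0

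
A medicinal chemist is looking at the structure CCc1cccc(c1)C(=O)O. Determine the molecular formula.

C9H10O2

Walk through each heavy atom and fill implicit hydrogens from standard valence (C 4, N 3, O 2, S 2, halogen 1); for lowercase aromatic atoms, an aromatic c carries 1 H when it has two neighbours and 0 H with three, and aromatic n carries 0 H:
  atom 1: C, bond orders sum to 1 (valence 4) → 3 H
  atom 2: C, bond orders sum to 2 (valence 4) → 2 H
  atom 3: aromatic c, 3 neighbours → 0 H
  atom 4: aromatic c, 2 neighbours → 1 H
  atom 5: aromatic c, 2 neighbours → 1 H
  atom 6: aromatic c, 2 neighbours → 1 H
  atom 7: aromatic c, 3 neighbours → 0 H
  atom 8: aromatic c, 2 neighbours → 1 H
  atom 9: C, bond orders sum to 4 (valence 4) → 0 H
  atom 10: O, bond orders sum to 2 (valence 2) → 0 H
  atom 11: O, bond orders sum to 1 (valence 2) → 1 H
Totals → C:9, H:10, O:2.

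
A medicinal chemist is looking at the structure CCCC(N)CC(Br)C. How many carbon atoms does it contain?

7

Count every carbon token in the SMILES (each C, including those in ring-closure positions and inside branches).
Carbon count: 7.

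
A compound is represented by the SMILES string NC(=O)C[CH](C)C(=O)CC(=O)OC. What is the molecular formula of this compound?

Walk through each heavy atom and fill implicit hydrogens from standard valence (C 4, N 3, O 2, S 2, halogen 1):
  atom 1: N, bond orders sum to 1 (valence 3) → 2 H
  atom 2: C, bond orders sum to 4 (valence 4) → 0 H
  atom 3: O, bond orders sum to 2 (valence 2) → 0 H
  atom 4: C, bond orders sum to 2 (valence 4) → 2 H
  atom 5: C with explicit H count 1
  atom 6: C, bond orders sum to 1 (valence 4) → 3 H
  atom 7: C, bond orders sum to 4 (valence 4) → 0 H
  atom 8: O, bond orders sum to 2 (valence 2) → 0 H
  atom 9: C, bond orders sum to 2 (valence 4) → 2 H
  atom 10: C, bond orders sum to 4 (valence 4) → 0 H
  atom 11: O, bond orders sum to 2 (valence 2) → 0 H
  atom 12: O, bond orders sum to 2 (valence 2) → 0 H
  atom 13: C, bond orders sum to 1 (valence 4) → 3 H
Totals → C:8, H:13, N:1, O:4.
In Hill order: C8H13NO4.

C8H13NO4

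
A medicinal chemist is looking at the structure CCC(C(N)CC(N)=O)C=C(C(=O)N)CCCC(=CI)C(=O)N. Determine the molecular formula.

Walk through each heavy atom and fill implicit hydrogens from standard valence (C 4, N 3, O 2, S 2, halogen 1):
  atom 1: C, bond orders sum to 1 (valence 4) → 3 H
  atom 2: C, bond orders sum to 2 (valence 4) → 2 H
  atom 3: C, bond orders sum to 3 (valence 4) → 1 H
  atom 4: C, bond orders sum to 3 (valence 4) → 1 H
  atom 5: N, bond orders sum to 1 (valence 3) → 2 H
  atom 6: C, bond orders sum to 2 (valence 4) → 2 H
  atom 7: C, bond orders sum to 4 (valence 4) → 0 H
  atom 8: N, bond orders sum to 1 (valence 3) → 2 H
  atom 9: O, bond orders sum to 2 (valence 2) → 0 H
  atom 10: C, bond orders sum to 3 (valence 4) → 1 H
  atom 11: C, bond orders sum to 4 (valence 4) → 0 H
  atom 12: C, bond orders sum to 4 (valence 4) → 0 H
  atom 13: O, bond orders sum to 2 (valence 2) → 0 H
  atom 14: N, bond orders sum to 1 (valence 3) → 2 H
  atom 15: C, bond orders sum to 2 (valence 4) → 2 H
  atom 16: C, bond orders sum to 2 (valence 4) → 2 H
  atom 17: C, bond orders sum to 2 (valence 4) → 2 H
  atom 18: C, bond orders sum to 4 (valence 4) → 0 H
  atom 19: C, bond orders sum to 3 (valence 4) → 1 H
  atom 20: I (halogen, monovalent) → 0 H
  atom 21: C, bond orders sum to 4 (valence 4) → 0 H
  atom 22: O, bond orders sum to 2 (valence 2) → 0 H
  atom 23: N, bond orders sum to 1 (valence 3) → 2 H
Totals → C:15, H:25, I:1, N:4, O:3.
In Hill order: C15H25IN4O3.

C15H25IN4O3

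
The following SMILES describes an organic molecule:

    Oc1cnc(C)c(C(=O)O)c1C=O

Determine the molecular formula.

Walk through each heavy atom and fill implicit hydrogens from standard valence (C 4, N 3, O 2, S 2, halogen 1); for lowercase aromatic atoms, an aromatic c carries 1 H when it has two neighbours and 0 H with three, and aromatic n carries 0 H:
  atom 1: O, bond orders sum to 1 (valence 2) → 1 H
  atom 2: aromatic c, 3 neighbours → 0 H
  atom 3: aromatic c, 2 neighbours → 1 H
  atom 4: aromatic n, 2 neighbours → 0 H
  atom 5: aromatic c, 3 neighbours → 0 H
  atom 6: C, bond orders sum to 1 (valence 4) → 3 H
  atom 7: aromatic c, 3 neighbours → 0 H
  atom 8: C, bond orders sum to 4 (valence 4) → 0 H
  atom 9: O, bond orders sum to 2 (valence 2) → 0 H
  atom 10: O, bond orders sum to 1 (valence 2) → 1 H
  atom 11: aromatic c, 3 neighbours → 0 H
  atom 12: C, bond orders sum to 3 (valence 4) → 1 H
  atom 13: O, bond orders sum to 2 (valence 2) → 0 H
Totals → C:8, H:7, N:1, O:4.

C8H7NO4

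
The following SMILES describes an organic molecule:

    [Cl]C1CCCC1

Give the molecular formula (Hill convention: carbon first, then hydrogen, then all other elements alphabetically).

Walk through each heavy atom and fill implicit hydrogens from standard valence (C 4, N 3, O 2, S 2, halogen 1):
  atom 1: Cl with explicit H count 0
  atom 2: C, bond orders sum to 3 (valence 4) → 1 H
  atom 3: C, bond orders sum to 2 (valence 4) → 2 H
  atom 4: C, bond orders sum to 2 (valence 4) → 2 H
  atom 5: C, bond orders sum to 2 (valence 4) → 2 H
  atom 6: C, bond orders sum to 2 (valence 4) → 2 H
Totals → C:5, H:9, Cl:1.
In Hill order: C5H9Cl.

C5H9Cl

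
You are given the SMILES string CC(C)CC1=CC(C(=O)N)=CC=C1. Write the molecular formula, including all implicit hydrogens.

C11H15NO

Walk through each heavy atom and fill implicit hydrogens from standard valence (C 4, N 3, O 2, S 2, halogen 1):
  atom 1: C, bond orders sum to 1 (valence 4) → 3 H
  atom 2: C, bond orders sum to 3 (valence 4) → 1 H
  atom 3: C, bond orders sum to 1 (valence 4) → 3 H
  atom 4: C, bond orders sum to 2 (valence 4) → 2 H
  atom 5: C, bond orders sum to 4 (valence 4) → 0 H
  atom 6: C, bond orders sum to 3 (valence 4) → 1 H
  atom 7: C, bond orders sum to 4 (valence 4) → 0 H
  atom 8: C, bond orders sum to 4 (valence 4) → 0 H
  atom 9: O, bond orders sum to 2 (valence 2) → 0 H
  atom 10: N, bond orders sum to 1 (valence 3) → 2 H
  atom 11: C, bond orders sum to 3 (valence 4) → 1 H
  atom 12: C, bond orders sum to 3 (valence 4) → 1 H
  atom 13: C, bond orders sum to 3 (valence 4) → 1 H
Totals → C:11, H:15, N:1, O:1.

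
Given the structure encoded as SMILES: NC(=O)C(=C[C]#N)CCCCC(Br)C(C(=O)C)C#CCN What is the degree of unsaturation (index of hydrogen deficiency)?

7

Degree of unsaturation = (number of rings) + (number of π bonds).
Ring closures in the SMILES: 0.
π bonds: 3 double bonds (each 1 DoU), 2 triple bonds (each 2 DoU) → 7 DoU from unsaturation.
Total DoU = 0 + 7 = 7.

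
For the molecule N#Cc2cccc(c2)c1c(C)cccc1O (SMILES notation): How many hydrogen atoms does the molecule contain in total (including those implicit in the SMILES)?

Walk through each heavy atom and fill implicit hydrogens from standard valence (C 4, N 3, O 2, S 2, halogen 1); for lowercase aromatic atoms, an aromatic c carries 1 H when it has two neighbours and 0 H with three, and aromatic n carries 0 H:
  atom 1: N, bond orders sum to 3 (valence 3) → 0 H
  atom 2: C, bond orders sum to 4 (valence 4) → 0 H
  atom 3: aromatic c, 3 neighbours → 0 H
  atom 4: aromatic c, 2 neighbours → 1 H
  atom 5: aromatic c, 2 neighbours → 1 H
  atom 6: aromatic c, 2 neighbours → 1 H
  atom 7: aromatic c, 3 neighbours → 0 H
  atom 8: aromatic c, 2 neighbours → 1 H
  atom 9: aromatic c, 3 neighbours → 0 H
  atom 10: aromatic c, 3 neighbours → 0 H
  atom 11: C, bond orders sum to 1 (valence 4) → 3 H
  atom 12: aromatic c, 2 neighbours → 1 H
  atom 13: aromatic c, 2 neighbours → 1 H
  atom 14: aromatic c, 2 neighbours → 1 H
  atom 15: aromatic c, 3 neighbours → 0 H
  atom 16: O, bond orders sum to 1 (valence 2) → 1 H
Total hydrogens: 11.

11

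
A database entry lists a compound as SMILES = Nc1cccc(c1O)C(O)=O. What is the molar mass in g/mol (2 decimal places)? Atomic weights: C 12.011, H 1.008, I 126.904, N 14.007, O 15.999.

First, the molecular formula is C7H7NO3 (counting implicit H from valence).
  C: 7 × 12.011 = 84.077
  H: 7 × 1.008 = 7.056
  N: 1 × 14.007 = 14.007
  O: 3 × 15.999 = 47.997
Sum: 7×12.011 + 7×1.008 + 1×14.007 + 3×15.999 = 153.137 → 153.14 g/mol.

153.14 g/mol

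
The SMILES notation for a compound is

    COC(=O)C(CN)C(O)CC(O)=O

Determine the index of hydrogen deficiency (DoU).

Molecular formula: C7H13NO5.
DoU = (2C + 2 + N − H − X) / 2, where X is the halogen count and O/S are ignored.
    = (2·7 + 2 + 1 − 13 − 0) / 2 = 4 / 2 = 2.

2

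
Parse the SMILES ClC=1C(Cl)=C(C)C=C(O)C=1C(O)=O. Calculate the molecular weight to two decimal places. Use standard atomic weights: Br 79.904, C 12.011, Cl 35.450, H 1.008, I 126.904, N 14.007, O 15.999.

221.03 g/mol

First, the molecular formula is C8H6Cl2O3 (counting implicit H from valence).
  C: 8 × 12.011 = 96.088
  Cl: 2 × 35.450 = 70.900
  H: 6 × 1.008 = 6.048
  O: 3 × 15.999 = 47.997
Sum: 8×12.011 + 2×35.450 + 6×1.008 + 3×15.999 = 221.033 → 221.03 g/mol.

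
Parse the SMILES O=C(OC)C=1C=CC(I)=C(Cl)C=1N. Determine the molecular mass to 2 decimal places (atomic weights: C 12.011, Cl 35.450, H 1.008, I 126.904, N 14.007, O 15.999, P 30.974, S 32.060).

311.50 g/mol

First, the molecular formula is C8H7ClINO2 (counting implicit H from valence).
  C: 8 × 12.011 = 96.088
  Cl: 1 × 35.450 = 35.450
  H: 7 × 1.008 = 7.056
  I: 1 × 126.904 = 126.904
  N: 1 × 14.007 = 14.007
  O: 2 × 15.999 = 31.998
Sum: 8×12.011 + 1×35.450 + 7×1.008 + 1×126.904 + 1×14.007 + 2×15.999 = 311.503 → 311.50 g/mol.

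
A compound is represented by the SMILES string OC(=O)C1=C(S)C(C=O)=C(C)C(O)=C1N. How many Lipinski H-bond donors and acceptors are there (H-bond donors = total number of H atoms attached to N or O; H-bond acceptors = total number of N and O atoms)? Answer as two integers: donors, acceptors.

4, 5

Donors: find every N or O and count the H atoms it carries.
  atom 1 (O): bond orders sum to 1 → 1 H
  atom 3 (O): bond orders sum to 2 → 0 H
  atom 9 (O): bond orders sum to 2 → 0 H
  atom 13 (O): bond orders sum to 1 → 1 H
  atom 15 (N): bond orders sum to 1 → 2 H
Lipinski HBD = 4.
Acceptors: N atoms = 1, O atoms = 4 → HBA = 5.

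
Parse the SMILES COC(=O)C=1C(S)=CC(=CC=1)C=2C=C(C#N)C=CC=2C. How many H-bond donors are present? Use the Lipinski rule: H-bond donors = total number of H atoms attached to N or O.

Donors: find every N or O and count the H atoms it carries.
  atom 2 (O): bond orders sum to 2 → 0 H
  atom 4 (O): bond orders sum to 2 → 0 H
  atom 16 (N): bond orders sum to 3 → 0 H
Lipinski HBD = 0.

0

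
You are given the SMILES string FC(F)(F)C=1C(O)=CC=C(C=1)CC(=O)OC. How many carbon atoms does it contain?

Count every carbon token in the SMILES (each C, including those in ring-closure positions and inside branches).
Carbon count: 10.

10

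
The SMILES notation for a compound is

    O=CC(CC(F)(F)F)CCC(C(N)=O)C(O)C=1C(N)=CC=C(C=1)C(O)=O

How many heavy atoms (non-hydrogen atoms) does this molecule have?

Every atom symbol written in the SMILES (organic subset) is one heavy atom; implicit H are not written.
Heavy atoms by element → C:16, F:3, N:2, O:5.
Total: 26.

26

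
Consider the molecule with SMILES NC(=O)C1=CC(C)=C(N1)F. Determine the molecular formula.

Walk through each heavy atom and fill implicit hydrogens from standard valence (C 4, N 3, O 2, S 2, halogen 1):
  atom 1: N, bond orders sum to 1 (valence 3) → 2 H
  atom 2: C, bond orders sum to 4 (valence 4) → 0 H
  atom 3: O, bond orders sum to 2 (valence 2) → 0 H
  atom 4: C, bond orders sum to 4 (valence 4) → 0 H
  atom 5: C, bond orders sum to 3 (valence 4) → 1 H
  atom 6: C, bond orders sum to 4 (valence 4) → 0 H
  atom 7: C, bond orders sum to 1 (valence 4) → 3 H
  atom 8: C, bond orders sum to 4 (valence 4) → 0 H
  atom 9: N, bond orders sum to 2 (valence 3) → 1 H
  atom 10: F (halogen, monovalent) → 0 H
Totals → C:6, H:7, F:1, N:2, O:1.
In Hill order: C6H7FN2O.

C6H7FN2O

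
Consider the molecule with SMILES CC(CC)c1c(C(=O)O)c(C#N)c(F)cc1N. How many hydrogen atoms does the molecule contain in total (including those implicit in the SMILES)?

13

Walk through each heavy atom and fill implicit hydrogens from standard valence (C 4, N 3, O 2, S 2, halogen 1); for lowercase aromatic atoms, an aromatic c carries 1 H when it has two neighbours and 0 H with three, and aromatic n carries 0 H:
  atom 1: C, bond orders sum to 1 (valence 4) → 3 H
  atom 2: C, bond orders sum to 3 (valence 4) → 1 H
  atom 3: C, bond orders sum to 2 (valence 4) → 2 H
  atom 4: C, bond orders sum to 1 (valence 4) → 3 H
  atom 5: aromatic c, 3 neighbours → 0 H
  atom 6: aromatic c, 3 neighbours → 0 H
  atom 7: C, bond orders sum to 4 (valence 4) → 0 H
  atom 8: O, bond orders sum to 2 (valence 2) → 0 H
  atom 9: O, bond orders sum to 1 (valence 2) → 1 H
  atom 10: aromatic c, 3 neighbours → 0 H
  atom 11: C, bond orders sum to 4 (valence 4) → 0 H
  atom 12: N, bond orders sum to 3 (valence 3) → 0 H
  atom 13: aromatic c, 3 neighbours → 0 H
  atom 14: F (halogen, monovalent) → 0 H
  atom 15: aromatic c, 2 neighbours → 1 H
  atom 16: aromatic c, 3 neighbours → 0 H
  atom 17: N, bond orders sum to 1 (valence 3) → 2 H
Total hydrogens: 13.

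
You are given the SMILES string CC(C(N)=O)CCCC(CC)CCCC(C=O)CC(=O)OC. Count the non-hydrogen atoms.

Every atom symbol written in the SMILES (organic subset) is one heavy atom; implicit H are not written.
Heavy atoms by element → C:17, N:1, O:4.
Total: 22.

22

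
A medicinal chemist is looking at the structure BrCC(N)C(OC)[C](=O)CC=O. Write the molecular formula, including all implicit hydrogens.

Walk through each heavy atom and fill implicit hydrogens from standard valence (C 4, N 3, O 2, S 2, halogen 1):
  atom 1: Br (halogen, monovalent) → 0 H
  atom 2: C, bond orders sum to 2 (valence 4) → 2 H
  atom 3: C, bond orders sum to 3 (valence 4) → 1 H
  atom 4: N, bond orders sum to 1 (valence 3) → 2 H
  atom 5: C, bond orders sum to 3 (valence 4) → 1 H
  atom 6: O, bond orders sum to 2 (valence 2) → 0 H
  atom 7: C, bond orders sum to 1 (valence 4) → 3 H
  atom 8: C with explicit H count 0
  atom 9: O, bond orders sum to 2 (valence 2) → 0 H
  atom 10: C, bond orders sum to 2 (valence 4) → 2 H
  atom 11: C, bond orders sum to 3 (valence 4) → 1 H
  atom 12: O, bond orders sum to 2 (valence 2) → 0 H
Totals → C:7, H:12, Br:1, N:1, O:3.
In Hill order: C7H12BrNO3.

C7H12BrNO3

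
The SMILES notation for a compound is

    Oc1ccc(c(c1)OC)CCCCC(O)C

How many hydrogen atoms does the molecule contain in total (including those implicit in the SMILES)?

20

Walk through each heavy atom and fill implicit hydrogens from standard valence (C 4, N 3, O 2, S 2, halogen 1); for lowercase aromatic atoms, an aromatic c carries 1 H when it has two neighbours and 0 H with three, and aromatic n carries 0 H:
  atom 1: O, bond orders sum to 1 (valence 2) → 1 H
  atom 2: aromatic c, 3 neighbours → 0 H
  atom 3: aromatic c, 2 neighbours → 1 H
  atom 4: aromatic c, 2 neighbours → 1 H
  atom 5: aromatic c, 3 neighbours → 0 H
  atom 6: aromatic c, 3 neighbours → 0 H
  atom 7: aromatic c, 2 neighbours → 1 H
  atom 8: O, bond orders sum to 2 (valence 2) → 0 H
  atom 9: C, bond orders sum to 1 (valence 4) → 3 H
  atom 10: C, bond orders sum to 2 (valence 4) → 2 H
  atom 11: C, bond orders sum to 2 (valence 4) → 2 H
  atom 12: C, bond orders sum to 2 (valence 4) → 2 H
  atom 13: C, bond orders sum to 2 (valence 4) → 2 H
  atom 14: C, bond orders sum to 3 (valence 4) → 1 H
  atom 15: O, bond orders sum to 1 (valence 2) → 1 H
  atom 16: C, bond orders sum to 1 (valence 4) → 3 H
Total hydrogens: 20.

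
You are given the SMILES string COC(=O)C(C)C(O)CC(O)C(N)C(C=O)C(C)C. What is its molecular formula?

C13H25NO5

Walk through each heavy atom and fill implicit hydrogens from standard valence (C 4, N 3, O 2, S 2, halogen 1):
  atom 1: C, bond orders sum to 1 (valence 4) → 3 H
  atom 2: O, bond orders sum to 2 (valence 2) → 0 H
  atom 3: C, bond orders sum to 4 (valence 4) → 0 H
  atom 4: O, bond orders sum to 2 (valence 2) → 0 H
  atom 5: C, bond orders sum to 3 (valence 4) → 1 H
  atom 6: C, bond orders sum to 1 (valence 4) → 3 H
  atom 7: C, bond orders sum to 3 (valence 4) → 1 H
  atom 8: O, bond orders sum to 1 (valence 2) → 1 H
  atom 9: C, bond orders sum to 2 (valence 4) → 2 H
  atom 10: C, bond orders sum to 3 (valence 4) → 1 H
  atom 11: O, bond orders sum to 1 (valence 2) → 1 H
  atom 12: C, bond orders sum to 3 (valence 4) → 1 H
  atom 13: N, bond orders sum to 1 (valence 3) → 2 H
  atom 14: C, bond orders sum to 3 (valence 4) → 1 H
  atom 15: C, bond orders sum to 3 (valence 4) → 1 H
  atom 16: O, bond orders sum to 2 (valence 2) → 0 H
  atom 17: C, bond orders sum to 3 (valence 4) → 1 H
  atom 18: C, bond orders sum to 1 (valence 4) → 3 H
  atom 19: C, bond orders sum to 1 (valence 4) → 3 H
Totals → C:13, H:25, N:1, O:5.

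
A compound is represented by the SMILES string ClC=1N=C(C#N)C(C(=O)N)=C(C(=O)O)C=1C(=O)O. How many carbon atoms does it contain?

9

Count every carbon token in the SMILES (each C, including those in ring-closure positions and inside branches).
Carbon count: 9.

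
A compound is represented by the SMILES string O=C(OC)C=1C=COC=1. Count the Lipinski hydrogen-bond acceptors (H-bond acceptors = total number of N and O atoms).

3

N atoms: 0; O atoms: 3.
Lipinski HBA = 0 + 3 = 3.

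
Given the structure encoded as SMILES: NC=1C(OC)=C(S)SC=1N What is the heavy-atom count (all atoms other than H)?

Every atom symbol written in the SMILES (organic subset) is one heavy atom; implicit H are not written.
Heavy atoms by element → C:5, N:2, O:1, S:2.
Total: 10.

10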